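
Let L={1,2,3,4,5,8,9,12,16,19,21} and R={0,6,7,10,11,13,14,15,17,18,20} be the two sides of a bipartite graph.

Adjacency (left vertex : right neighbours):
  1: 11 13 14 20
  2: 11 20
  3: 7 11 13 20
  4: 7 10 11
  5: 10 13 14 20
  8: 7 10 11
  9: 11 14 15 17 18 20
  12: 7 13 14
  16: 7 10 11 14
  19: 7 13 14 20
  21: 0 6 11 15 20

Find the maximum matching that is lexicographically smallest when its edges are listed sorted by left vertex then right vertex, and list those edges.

|M| = 8 (so the lex-smallest maximum matching has 8 edges)
process left vertices in ascending order; for each, take the smallest-labelled available neighbour that still permits 8 edges overall, or leave it unmatched if none does
lex-smallest matching: {1-11, 2-20, 3-7, 4-10, 5-13, 9-15, 12-14, 21-0}

Lex-smallest maximum matching: {(1,11), (2,20), (3,7), (4,10), (5,13), (9,15), (12,14), (21,0)}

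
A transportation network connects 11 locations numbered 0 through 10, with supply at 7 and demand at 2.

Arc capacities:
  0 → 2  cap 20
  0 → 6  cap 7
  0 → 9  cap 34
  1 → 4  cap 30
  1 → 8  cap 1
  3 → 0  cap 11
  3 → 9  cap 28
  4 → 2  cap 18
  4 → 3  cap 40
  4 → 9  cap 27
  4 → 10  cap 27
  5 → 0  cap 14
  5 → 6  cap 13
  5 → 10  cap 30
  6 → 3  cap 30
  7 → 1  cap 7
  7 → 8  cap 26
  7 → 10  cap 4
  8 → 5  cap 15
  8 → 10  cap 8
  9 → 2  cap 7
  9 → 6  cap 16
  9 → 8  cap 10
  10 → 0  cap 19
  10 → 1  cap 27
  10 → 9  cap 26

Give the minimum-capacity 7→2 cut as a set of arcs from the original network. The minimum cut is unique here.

augment #1: 7→1→4→2 push 7
augment #2: 7→10→0→2 push 4
augment #3: 7→8→5→0→2 push 14
augment #4: 7→8→10→0→2 push 2
augment #5: 7→8→10→9→2 push 6
augment #6: 7→8→5→10→9→2 push 1
max flow = 34; residual-reachable set from 7 gives S-side
cut edges (S→T): {(7,1), (7,10), (8,5), (8,10)} total cap 34

Min-cut arcs: {(7,1), (7,10), (8,5), (8,10)} (total capacity 34)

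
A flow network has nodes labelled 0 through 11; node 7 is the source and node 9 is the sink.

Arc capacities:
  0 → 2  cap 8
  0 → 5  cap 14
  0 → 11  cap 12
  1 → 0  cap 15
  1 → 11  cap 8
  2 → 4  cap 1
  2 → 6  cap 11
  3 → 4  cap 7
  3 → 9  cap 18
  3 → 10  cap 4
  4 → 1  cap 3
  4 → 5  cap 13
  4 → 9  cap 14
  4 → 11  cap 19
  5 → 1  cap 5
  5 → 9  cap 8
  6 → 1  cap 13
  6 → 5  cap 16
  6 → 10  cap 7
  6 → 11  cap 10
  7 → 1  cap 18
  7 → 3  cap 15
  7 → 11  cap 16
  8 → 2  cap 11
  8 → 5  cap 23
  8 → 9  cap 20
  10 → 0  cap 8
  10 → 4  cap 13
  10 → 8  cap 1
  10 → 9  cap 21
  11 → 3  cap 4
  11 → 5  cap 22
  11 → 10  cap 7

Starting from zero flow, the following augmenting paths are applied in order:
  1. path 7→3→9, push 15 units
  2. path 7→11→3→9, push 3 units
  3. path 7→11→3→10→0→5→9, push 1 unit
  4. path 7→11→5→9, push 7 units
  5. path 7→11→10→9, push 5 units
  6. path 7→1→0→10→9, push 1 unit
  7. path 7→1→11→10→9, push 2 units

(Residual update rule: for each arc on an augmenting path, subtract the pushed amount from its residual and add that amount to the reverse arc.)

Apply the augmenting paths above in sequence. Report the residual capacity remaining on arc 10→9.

Residual capacity of (10,9): 13

after path 1 (7→3→9, push 15): res(10,9)=21
after path 2 (7→11→3→9, push 3): res(10,9)=21
after path 3 (7→11→3→10→0→5→9, push 1): res(10,9)=21
after path 4 (7→11→5→9, push 7): res(10,9)=21
after path 5 (7→11→10→9, push 5): res(10,9)=16
after path 6 (7→1→0→10→9, push 1): res(10,9)=15
after path 7 (7→1→11→10→9, push 2): res(10,9)=13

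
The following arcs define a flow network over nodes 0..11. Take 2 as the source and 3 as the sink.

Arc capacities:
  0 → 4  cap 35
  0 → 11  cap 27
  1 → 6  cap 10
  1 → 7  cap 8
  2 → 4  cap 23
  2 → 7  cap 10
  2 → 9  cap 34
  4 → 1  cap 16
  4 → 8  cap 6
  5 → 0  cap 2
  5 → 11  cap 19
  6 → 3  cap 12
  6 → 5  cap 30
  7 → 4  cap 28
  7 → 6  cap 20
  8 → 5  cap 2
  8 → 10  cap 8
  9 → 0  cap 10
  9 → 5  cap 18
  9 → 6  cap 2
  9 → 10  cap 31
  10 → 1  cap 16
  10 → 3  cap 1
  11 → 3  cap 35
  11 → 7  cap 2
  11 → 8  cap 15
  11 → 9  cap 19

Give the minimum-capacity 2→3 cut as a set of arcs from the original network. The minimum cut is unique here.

augment #1: 2→7→6→3 push 10
augment #2: 2→9→6→3 push 2
augment #3: 2→9→10→3 push 1
augment #4: 2→9→0→11→3 push 10
augment #5: 2→9→5→11→3 push 18
augment #6: 2→4→8→5→11→3 push 1
augment #7: 2→4→8→5→0→11→3 push 1
augment #8: 2→4→1→6→5→0→11→3 push 1
max flow = 44; residual-reachable set from 2 gives S-side
cut edges (S→T): {(5,0), (5,11), (6,3), (9,0), (10,3)} total cap 44

Min-cut arcs: {(5,0), (5,11), (6,3), (9,0), (10,3)} (total capacity 44)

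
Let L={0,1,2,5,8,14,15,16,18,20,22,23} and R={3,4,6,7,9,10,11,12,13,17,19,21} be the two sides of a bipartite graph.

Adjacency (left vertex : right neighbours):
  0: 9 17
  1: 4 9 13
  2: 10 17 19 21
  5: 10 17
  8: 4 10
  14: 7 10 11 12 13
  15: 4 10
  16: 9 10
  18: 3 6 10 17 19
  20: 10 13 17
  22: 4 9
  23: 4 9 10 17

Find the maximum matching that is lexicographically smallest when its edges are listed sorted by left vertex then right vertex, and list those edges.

Lex-smallest maximum matching: {(0,9), (1,4), (2,19), (5,10), (14,7), (18,3), (20,13), (23,17)}

|M| = 8 (so the lex-smallest maximum matching has 8 edges)
process left vertices in ascending order; for each, take the smallest-labelled available neighbour that still permits 8 edges overall, or leave it unmatched if none does
lex-smallest matching: {0-9, 1-4, 2-19, 5-10, 14-7, 18-3, 20-13, 23-17}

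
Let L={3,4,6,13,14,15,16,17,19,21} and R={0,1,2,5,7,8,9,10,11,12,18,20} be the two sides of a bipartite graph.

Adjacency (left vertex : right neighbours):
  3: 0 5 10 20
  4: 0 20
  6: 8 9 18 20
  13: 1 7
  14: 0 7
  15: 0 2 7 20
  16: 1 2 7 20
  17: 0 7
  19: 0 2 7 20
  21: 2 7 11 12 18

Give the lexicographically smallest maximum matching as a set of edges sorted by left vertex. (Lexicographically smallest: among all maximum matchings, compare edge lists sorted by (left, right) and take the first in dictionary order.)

Lex-smallest maximum matching: {(3,5), (4,0), (6,8), (13,1), (14,7), (15,2), (16,20), (21,11)}

|M| = 8 (so the lex-smallest maximum matching has 8 edges)
process left vertices in ascending order; for each, take the smallest-labelled available neighbour that still permits 8 edges overall, or leave it unmatched if none does
lex-smallest matching: {3-5, 4-0, 6-8, 13-1, 14-7, 15-2, 16-20, 21-11}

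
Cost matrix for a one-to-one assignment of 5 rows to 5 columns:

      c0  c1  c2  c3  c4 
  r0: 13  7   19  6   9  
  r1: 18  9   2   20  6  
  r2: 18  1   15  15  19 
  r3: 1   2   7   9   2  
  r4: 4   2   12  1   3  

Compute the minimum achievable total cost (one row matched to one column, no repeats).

optimal assignment: row0→col3 (cost 6), row1→col2 (cost 2), row2→col1 (cost 1), row3→col0 (cost 1), row4→col4 (cost 3)
total = 6 + 2 + 1 + 1 + 3 = 13

Minimum assignment cost: 13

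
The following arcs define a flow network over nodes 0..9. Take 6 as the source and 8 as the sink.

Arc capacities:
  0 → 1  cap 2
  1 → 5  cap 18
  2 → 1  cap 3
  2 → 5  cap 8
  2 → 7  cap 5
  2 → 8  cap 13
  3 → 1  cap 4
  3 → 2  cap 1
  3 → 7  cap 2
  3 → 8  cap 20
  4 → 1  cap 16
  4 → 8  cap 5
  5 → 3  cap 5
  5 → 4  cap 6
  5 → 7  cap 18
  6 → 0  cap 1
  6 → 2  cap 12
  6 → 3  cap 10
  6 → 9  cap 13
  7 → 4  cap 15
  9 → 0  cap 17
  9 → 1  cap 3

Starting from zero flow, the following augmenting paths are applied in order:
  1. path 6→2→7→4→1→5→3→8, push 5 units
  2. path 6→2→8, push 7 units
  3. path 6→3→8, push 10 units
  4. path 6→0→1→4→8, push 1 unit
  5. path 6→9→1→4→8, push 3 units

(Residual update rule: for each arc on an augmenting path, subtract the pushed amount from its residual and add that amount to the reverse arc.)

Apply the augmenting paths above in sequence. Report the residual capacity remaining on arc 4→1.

Residual capacity of (4,1): 15

after path 1 (6→2→7→4→1→5→3→8, push 5): res(4,1)=11
after path 2 (6→2→8, push 7): res(4,1)=11
after path 3 (6→3→8, push 10): res(4,1)=11
after path 4 (6→0→1→4→8, push 1): res(4,1)=12
after path 5 (6→9→1→4→8, push 3): res(4,1)=15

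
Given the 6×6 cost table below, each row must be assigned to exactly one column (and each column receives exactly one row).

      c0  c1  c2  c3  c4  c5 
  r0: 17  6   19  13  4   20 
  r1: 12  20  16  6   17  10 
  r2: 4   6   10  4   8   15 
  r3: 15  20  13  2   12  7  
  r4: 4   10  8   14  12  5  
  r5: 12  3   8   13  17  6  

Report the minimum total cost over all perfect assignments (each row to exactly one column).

optimal assignment: row0→col4 (cost 4), row1→col5 (cost 10), row2→col0 (cost 4), row3→col3 (cost 2), row4→col2 (cost 8), row5→col1 (cost 3)
total = 4 + 10 + 4 + 2 + 8 + 3 = 31

Minimum assignment cost: 31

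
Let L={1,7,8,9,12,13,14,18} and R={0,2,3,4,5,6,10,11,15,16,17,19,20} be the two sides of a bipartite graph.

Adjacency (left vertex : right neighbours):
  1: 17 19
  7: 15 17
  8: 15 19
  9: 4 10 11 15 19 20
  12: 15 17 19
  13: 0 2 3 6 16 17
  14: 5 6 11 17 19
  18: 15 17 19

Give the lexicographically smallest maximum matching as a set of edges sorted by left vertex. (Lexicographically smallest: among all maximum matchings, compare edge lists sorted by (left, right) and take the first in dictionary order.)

|M| = 6 (so the lex-smallest maximum matching has 6 edges)
process left vertices in ascending order; for each, take the smallest-labelled available neighbour that still permits 6 edges overall, or leave it unmatched if none does
lex-smallest matching: {1-17, 7-15, 8-19, 9-4, 13-0, 14-5}

Lex-smallest maximum matching: {(1,17), (7,15), (8,19), (9,4), (13,0), (14,5)}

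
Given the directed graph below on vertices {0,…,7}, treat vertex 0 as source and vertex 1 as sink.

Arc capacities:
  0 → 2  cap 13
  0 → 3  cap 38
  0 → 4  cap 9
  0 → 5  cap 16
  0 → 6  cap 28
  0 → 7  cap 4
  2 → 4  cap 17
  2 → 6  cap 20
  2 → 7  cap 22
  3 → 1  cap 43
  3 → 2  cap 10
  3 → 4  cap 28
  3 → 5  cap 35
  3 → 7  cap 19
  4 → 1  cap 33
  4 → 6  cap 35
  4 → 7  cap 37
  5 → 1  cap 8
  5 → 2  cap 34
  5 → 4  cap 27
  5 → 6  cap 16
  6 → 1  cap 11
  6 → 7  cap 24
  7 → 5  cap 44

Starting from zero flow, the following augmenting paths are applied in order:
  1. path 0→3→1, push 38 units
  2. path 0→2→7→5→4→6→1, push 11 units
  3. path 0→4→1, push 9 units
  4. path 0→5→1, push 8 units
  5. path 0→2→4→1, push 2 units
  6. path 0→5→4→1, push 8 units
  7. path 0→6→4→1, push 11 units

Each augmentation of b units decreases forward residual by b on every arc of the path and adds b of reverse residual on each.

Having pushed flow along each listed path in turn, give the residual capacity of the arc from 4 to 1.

after path 1 (0→3→1, push 38): res(4,1)=33
after path 2 (0→2→7→5→4→6→1, push 11): res(4,1)=33
after path 3 (0→4→1, push 9): res(4,1)=24
after path 4 (0→5→1, push 8): res(4,1)=24
after path 5 (0→2→4→1, push 2): res(4,1)=22
after path 6 (0→5→4→1, push 8): res(4,1)=14
after path 7 (0→6→4→1, push 11): res(4,1)=3

Residual capacity of (4,1): 3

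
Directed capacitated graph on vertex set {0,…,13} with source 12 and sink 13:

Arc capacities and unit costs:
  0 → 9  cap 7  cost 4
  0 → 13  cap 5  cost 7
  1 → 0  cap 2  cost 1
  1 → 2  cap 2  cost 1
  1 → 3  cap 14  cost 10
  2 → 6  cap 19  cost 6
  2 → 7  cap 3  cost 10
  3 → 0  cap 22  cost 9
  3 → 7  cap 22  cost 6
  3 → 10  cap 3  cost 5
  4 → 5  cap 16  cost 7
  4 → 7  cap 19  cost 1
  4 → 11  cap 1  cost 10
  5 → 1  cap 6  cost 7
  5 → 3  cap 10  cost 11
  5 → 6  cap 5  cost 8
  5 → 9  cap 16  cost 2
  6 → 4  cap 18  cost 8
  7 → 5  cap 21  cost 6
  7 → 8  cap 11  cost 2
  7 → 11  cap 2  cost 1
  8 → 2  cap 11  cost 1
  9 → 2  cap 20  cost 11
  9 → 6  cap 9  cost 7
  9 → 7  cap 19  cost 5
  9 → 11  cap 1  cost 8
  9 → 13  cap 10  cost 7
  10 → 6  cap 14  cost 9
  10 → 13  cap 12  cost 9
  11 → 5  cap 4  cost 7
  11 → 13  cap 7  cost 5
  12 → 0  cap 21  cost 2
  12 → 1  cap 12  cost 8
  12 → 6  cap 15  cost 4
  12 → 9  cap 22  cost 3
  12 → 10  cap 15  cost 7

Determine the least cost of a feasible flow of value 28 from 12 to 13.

shortest-cost path #1: 12→0→13 push 5 @ unit cost 9 (adds 45)
shortest-cost path #2: 12→9→13 push 10 @ unit cost 10 (adds 100)
shortest-cost path #3: 12→9→7→11→13 push 2 @ unit cost 14 (adds 28)
shortest-cost path #4: 12→10→13 push 11 @ unit cost 16 (adds 176)
total cost = 349

Minimum cost for 28 units: 349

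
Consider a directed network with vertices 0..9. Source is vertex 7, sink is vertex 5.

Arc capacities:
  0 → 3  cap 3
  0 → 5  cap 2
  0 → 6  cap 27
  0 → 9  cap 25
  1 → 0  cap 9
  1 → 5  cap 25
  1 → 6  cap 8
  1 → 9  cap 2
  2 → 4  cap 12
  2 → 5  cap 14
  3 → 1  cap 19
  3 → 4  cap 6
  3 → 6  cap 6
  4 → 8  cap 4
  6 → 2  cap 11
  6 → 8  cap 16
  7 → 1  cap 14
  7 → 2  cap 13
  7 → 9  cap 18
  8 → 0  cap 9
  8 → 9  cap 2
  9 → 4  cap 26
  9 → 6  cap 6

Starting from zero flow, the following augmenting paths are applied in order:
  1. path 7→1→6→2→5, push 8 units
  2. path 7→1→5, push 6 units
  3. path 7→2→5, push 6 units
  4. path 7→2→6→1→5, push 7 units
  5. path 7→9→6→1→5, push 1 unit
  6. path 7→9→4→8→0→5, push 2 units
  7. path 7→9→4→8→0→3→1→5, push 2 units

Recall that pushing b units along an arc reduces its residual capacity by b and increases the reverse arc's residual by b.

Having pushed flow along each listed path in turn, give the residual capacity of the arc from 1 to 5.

Residual capacity of (1,5): 9

after path 1 (7→1→6→2→5, push 8): res(1,5)=25
after path 2 (7→1→5, push 6): res(1,5)=19
after path 3 (7→2→5, push 6): res(1,5)=19
after path 4 (7→2→6→1→5, push 7): res(1,5)=12
after path 5 (7→9→6→1→5, push 1): res(1,5)=11
after path 6 (7→9→4→8→0→5, push 2): res(1,5)=11
after path 7 (7→9→4→8→0→3→1→5, push 2): res(1,5)=9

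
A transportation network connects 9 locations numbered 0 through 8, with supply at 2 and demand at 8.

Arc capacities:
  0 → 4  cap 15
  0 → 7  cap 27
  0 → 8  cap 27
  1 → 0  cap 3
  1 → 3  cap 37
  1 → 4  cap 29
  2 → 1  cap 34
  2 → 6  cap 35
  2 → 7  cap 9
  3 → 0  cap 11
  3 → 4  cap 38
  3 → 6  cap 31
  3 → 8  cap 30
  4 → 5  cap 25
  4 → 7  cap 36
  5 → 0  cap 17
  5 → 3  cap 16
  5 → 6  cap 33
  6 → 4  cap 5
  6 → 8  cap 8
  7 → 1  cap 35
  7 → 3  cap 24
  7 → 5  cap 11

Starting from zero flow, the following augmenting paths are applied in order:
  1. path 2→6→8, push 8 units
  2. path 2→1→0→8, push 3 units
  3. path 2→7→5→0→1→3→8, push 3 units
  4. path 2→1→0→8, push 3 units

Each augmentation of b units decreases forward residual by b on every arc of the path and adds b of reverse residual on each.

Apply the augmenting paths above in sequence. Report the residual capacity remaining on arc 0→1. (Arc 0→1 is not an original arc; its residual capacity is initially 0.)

after path 1 (2→6→8, push 8): res(0,1)=0
after path 2 (2→1→0→8, push 3): res(0,1)=3
after path 3 (2→7→5→0→1→3→8, push 3): res(0,1)=0
after path 4 (2→1→0→8, push 3): res(0,1)=3

Residual capacity of (0,1): 3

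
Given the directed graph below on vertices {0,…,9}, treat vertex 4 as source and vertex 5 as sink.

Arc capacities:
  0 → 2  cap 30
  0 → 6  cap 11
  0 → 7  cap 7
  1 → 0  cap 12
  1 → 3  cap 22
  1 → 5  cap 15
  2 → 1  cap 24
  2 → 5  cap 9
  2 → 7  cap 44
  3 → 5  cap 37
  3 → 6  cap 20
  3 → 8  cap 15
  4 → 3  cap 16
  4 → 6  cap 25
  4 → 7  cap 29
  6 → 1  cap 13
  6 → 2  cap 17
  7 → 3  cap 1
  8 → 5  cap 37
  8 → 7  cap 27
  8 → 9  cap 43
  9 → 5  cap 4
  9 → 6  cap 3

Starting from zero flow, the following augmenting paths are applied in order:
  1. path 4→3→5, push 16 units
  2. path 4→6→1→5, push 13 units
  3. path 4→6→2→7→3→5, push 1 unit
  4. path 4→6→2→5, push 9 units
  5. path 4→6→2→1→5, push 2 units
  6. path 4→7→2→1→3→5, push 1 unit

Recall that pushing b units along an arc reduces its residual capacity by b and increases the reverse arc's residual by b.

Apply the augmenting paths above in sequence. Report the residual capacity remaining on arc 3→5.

Residual capacity of (3,5): 19

after path 1 (4→3→5, push 16): res(3,5)=21
after path 2 (4→6→1→5, push 13): res(3,5)=21
after path 3 (4→6→2→7→3→5, push 1): res(3,5)=20
after path 4 (4→6→2→5, push 9): res(3,5)=20
after path 5 (4→6→2→1→5, push 2): res(3,5)=20
after path 6 (4→7→2→1→3→5, push 1): res(3,5)=19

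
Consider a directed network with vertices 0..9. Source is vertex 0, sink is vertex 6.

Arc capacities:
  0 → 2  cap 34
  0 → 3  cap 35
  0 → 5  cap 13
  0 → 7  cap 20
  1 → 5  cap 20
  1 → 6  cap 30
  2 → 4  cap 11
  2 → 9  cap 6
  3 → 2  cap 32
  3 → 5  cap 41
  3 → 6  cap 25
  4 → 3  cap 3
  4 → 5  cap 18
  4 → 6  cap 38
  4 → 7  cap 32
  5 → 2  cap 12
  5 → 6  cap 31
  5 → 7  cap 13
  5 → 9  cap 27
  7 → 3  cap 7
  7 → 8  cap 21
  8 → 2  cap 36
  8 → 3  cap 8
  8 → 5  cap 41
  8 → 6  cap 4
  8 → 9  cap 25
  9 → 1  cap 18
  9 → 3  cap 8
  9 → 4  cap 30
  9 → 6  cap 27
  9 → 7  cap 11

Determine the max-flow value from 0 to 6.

Maximum flow value: 85

augment #1: 0→3→6 bottleneck 25, total now 25
augment #2: 0→5→6 bottleneck 13, total now 38
augment #3: 0→2→4→6 bottleneck 11, total now 49
augment #4: 0→2→9→6 bottleneck 6, total now 55
augment #5: 0→3→5→6 bottleneck 10, total now 65
augment #6: 0→7→8→6 bottleneck 4, total now 69
augment #7: 0→7→3→5→6 bottleneck 7, total now 76
augment #8: 0→7→8→5→6 bottleneck 1, total now 77
augment #9: 0→7→8→9→6 bottleneck 8, total now 85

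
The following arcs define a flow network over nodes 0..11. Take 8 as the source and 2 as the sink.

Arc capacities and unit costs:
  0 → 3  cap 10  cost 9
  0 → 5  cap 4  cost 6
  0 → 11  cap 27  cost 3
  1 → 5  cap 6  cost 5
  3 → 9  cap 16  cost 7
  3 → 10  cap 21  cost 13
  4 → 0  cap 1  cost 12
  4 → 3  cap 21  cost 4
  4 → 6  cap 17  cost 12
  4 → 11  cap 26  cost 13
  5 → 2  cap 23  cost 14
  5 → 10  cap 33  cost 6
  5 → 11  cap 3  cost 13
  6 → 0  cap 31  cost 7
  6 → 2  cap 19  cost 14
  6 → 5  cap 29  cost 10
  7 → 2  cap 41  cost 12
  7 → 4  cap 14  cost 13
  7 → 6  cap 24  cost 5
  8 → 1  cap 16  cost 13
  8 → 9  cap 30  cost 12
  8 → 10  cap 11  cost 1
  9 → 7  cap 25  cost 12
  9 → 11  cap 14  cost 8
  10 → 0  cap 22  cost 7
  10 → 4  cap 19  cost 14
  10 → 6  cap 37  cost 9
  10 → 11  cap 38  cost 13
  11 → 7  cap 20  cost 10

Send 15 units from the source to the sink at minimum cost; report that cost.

shortest-cost path #1: 8→10→6→2 push 11 @ unit cost 24 (adds 264)
shortest-cost path #2: 8→1→5→2 push 4 @ unit cost 32 (adds 128)
total cost = 392

Minimum cost for 15 units: 392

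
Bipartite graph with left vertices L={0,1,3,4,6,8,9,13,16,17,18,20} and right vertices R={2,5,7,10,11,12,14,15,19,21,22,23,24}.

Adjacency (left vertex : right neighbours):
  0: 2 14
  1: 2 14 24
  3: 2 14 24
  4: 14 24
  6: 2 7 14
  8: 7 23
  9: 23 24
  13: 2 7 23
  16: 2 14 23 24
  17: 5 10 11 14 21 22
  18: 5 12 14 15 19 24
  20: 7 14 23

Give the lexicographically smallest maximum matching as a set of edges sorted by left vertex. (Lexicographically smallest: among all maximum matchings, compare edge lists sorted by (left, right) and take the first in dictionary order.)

|M| = 7 (so the lex-smallest maximum matching has 7 edges)
process left vertices in ascending order; for each, take the smallest-labelled available neighbour that still permits 7 edges overall, or leave it unmatched if none does
lex-smallest matching: {0-2, 1-14, 3-24, 6-7, 8-23, 17-5, 18-12}

Lex-smallest maximum matching: {(0,2), (1,14), (3,24), (6,7), (8,23), (17,5), (18,12)}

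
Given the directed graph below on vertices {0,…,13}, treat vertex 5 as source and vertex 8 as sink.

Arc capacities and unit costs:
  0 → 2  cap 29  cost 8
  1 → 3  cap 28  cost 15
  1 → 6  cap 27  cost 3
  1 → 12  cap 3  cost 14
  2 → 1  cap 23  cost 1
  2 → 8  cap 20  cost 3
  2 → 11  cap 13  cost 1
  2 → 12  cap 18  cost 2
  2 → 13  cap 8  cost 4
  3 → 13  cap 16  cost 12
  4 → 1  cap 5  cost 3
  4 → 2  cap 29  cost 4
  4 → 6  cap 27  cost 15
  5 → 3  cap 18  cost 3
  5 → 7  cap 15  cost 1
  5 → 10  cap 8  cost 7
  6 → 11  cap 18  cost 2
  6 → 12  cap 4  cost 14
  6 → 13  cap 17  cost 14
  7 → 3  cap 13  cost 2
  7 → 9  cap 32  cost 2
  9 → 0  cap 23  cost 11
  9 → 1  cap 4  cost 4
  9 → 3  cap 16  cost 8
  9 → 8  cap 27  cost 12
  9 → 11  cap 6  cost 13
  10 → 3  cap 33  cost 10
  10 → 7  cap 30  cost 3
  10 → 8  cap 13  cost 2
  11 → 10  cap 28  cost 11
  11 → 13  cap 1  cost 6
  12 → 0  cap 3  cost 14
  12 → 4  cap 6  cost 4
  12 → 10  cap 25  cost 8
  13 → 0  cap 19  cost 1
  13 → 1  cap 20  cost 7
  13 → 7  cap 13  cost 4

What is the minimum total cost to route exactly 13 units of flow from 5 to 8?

shortest-cost path #1: 5→10→8 push 8 @ unit cost 9 (adds 72)
shortest-cost path #2: 5→7→9→8 push 5 @ unit cost 15 (adds 75)
total cost = 147

Minimum cost for 13 units: 147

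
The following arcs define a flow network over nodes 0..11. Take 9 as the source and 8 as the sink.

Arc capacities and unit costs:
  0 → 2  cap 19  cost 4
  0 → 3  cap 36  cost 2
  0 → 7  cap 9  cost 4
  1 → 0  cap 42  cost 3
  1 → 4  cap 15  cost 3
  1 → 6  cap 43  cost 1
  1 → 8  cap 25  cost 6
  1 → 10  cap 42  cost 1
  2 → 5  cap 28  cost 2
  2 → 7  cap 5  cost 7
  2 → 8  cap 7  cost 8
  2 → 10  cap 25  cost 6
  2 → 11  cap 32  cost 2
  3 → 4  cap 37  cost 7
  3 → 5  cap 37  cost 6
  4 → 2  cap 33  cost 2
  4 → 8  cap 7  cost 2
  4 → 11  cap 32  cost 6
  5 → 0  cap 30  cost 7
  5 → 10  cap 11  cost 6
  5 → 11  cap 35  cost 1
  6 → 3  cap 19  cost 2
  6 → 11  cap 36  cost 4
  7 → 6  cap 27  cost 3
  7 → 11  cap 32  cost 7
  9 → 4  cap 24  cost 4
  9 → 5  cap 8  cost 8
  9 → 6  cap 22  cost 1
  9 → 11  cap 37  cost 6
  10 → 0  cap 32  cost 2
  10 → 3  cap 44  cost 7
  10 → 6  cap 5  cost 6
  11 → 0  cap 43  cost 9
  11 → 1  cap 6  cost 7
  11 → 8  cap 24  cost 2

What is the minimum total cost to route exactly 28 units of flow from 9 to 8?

shortest-cost path #1: 9→4→8 push 7 @ unit cost 6 (adds 42)
shortest-cost path #2: 9→6→11→8 push 21 @ unit cost 7 (adds 147)
total cost = 189

Minimum cost for 28 units: 189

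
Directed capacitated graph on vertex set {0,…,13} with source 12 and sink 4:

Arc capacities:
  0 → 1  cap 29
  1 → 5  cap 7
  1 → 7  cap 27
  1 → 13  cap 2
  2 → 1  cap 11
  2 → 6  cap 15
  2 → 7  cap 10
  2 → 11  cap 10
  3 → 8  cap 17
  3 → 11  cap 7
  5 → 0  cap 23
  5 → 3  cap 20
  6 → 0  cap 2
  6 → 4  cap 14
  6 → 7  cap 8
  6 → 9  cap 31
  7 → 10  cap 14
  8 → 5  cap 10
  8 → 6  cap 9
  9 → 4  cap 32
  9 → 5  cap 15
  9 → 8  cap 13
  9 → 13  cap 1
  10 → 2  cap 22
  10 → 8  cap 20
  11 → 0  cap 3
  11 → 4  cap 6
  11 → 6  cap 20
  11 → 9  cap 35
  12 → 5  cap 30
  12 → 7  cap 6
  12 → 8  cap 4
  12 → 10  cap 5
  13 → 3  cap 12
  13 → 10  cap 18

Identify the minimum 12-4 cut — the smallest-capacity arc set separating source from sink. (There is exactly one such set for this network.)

augment #1: 12→8→6→4 push 4
augment #2: 12→5→3→11→4 push 6
augment #3: 12→10→2→6→4 push 5
augment #4: 12→5→3→8→6→4 push 5
augment #5: 12→5→3→11→9→4 push 1
augment #6: 12→7→10→2→6→9→4 push 6
augment #7: 12→5→0→1→7→10→2→6→9→4 push 4
augment #8: 12→5→0→1→7→10→2→11→9→4 push 4
augment #9: 12→5→0→1→13→10→2→11→9→4 push 2
max flow = 37; residual-reachable set from 12 gives S-side
cut edges (S→T): {(1,13), (3,11), (7,10), (8,6), (12,10)} total cap 37

Min-cut arcs: {(1,13), (3,11), (7,10), (8,6), (12,10)} (total capacity 37)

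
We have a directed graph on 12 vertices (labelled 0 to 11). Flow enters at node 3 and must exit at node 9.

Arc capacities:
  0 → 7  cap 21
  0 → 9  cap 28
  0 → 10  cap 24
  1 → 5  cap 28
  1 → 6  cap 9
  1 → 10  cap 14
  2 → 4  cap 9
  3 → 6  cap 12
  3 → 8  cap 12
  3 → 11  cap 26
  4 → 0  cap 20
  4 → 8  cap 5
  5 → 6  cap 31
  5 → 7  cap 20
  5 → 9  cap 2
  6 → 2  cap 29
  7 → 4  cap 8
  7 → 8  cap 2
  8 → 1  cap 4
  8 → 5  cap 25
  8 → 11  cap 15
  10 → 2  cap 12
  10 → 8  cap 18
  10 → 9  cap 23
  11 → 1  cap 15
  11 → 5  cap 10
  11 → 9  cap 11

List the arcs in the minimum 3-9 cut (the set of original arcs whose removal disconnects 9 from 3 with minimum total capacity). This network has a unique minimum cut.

augment #1: 3→11→9 push 11
augment #2: 3→8→5→9 push 2
augment #3: 3→8→1→10→9 push 4
augment #4: 3→11→1→10→9 push 10
augment #5: 3→6→2→4→0→9 push 9
augment #6: 3→8→5→7→4→0→9 push 6
augment #7: 3→11→5→7→4→0→9 push 2
max flow = 44; residual-reachable set from 3 gives S-side
cut edges (S→T): {(1,10), (2,4), (5,9), (7,4), (11,9)} total cap 44

Min-cut arcs: {(1,10), (2,4), (5,9), (7,4), (11,9)} (total capacity 44)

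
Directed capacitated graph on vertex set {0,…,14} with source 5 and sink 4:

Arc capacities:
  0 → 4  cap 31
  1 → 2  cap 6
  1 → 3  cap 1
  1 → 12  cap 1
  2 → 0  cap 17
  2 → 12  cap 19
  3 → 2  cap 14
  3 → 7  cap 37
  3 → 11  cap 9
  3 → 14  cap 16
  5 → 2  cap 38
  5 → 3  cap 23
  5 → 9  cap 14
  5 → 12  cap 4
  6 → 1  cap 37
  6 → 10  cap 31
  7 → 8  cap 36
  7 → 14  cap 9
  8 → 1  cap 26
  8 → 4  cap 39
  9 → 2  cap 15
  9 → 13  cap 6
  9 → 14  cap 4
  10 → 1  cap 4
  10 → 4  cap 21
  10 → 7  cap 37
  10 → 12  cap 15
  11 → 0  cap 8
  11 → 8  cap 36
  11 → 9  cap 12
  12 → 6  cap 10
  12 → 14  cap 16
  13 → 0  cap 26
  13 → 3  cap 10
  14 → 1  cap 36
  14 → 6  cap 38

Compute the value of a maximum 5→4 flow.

augment #1: 5→2→0→4 bottleneck 17, total now 17
augment #2: 5→3→7→8→4 bottleneck 23, total now 40
augment #3: 5→9→13→0→4 bottleneck 6, total now 46
augment #4: 5→12→6→10→4 bottleneck 4, total now 50
augment #5: 5→2→12→6→10→4 bottleneck 6, total now 56
augment #6: 5→9→14→6→10→4 bottleneck 4, total now 60
augment #7: 5→2→12→14→6→10→4 bottleneck 7, total now 67
augment #8: 5→2→12→14→1→3→7→8→4 bottleneck 1, total now 68
augment #9: 5→2→12→14→6→10→7→8→4 bottleneck 5, total now 73

Maximum flow value: 73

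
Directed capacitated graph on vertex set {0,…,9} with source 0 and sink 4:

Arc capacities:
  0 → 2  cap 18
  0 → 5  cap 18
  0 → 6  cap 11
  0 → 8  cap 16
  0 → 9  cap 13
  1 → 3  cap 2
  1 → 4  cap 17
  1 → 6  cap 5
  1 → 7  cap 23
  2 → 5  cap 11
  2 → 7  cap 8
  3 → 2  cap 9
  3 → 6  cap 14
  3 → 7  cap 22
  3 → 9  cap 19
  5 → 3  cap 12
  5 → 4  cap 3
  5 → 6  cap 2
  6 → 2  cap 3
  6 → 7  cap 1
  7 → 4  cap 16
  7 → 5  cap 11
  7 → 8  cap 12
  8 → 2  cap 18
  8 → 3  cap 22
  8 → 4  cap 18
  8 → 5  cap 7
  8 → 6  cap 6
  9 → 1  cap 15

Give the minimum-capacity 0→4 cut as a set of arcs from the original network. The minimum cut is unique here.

Min-cut arcs: {(5,4), (7,4), (8,4), (9,1)} (total capacity 52)

augment #1: 0→5→4 push 3
augment #2: 0→8→4 push 16
augment #3: 0→2→7→4 push 8
augment #4: 0→6→7→4 push 1
augment #5: 0→9→1→4 push 13
augment #6: 0→5→3→7→4 push 7
augment #7: 0→5→3→7→8→4 push 2
augment #8: 0→5→3→9→1→4 push 2
max flow = 52; residual-reachable set from 0 gives S-side
cut edges (S→T): {(5,4), (7,4), (8,4), (9,1)} total cap 52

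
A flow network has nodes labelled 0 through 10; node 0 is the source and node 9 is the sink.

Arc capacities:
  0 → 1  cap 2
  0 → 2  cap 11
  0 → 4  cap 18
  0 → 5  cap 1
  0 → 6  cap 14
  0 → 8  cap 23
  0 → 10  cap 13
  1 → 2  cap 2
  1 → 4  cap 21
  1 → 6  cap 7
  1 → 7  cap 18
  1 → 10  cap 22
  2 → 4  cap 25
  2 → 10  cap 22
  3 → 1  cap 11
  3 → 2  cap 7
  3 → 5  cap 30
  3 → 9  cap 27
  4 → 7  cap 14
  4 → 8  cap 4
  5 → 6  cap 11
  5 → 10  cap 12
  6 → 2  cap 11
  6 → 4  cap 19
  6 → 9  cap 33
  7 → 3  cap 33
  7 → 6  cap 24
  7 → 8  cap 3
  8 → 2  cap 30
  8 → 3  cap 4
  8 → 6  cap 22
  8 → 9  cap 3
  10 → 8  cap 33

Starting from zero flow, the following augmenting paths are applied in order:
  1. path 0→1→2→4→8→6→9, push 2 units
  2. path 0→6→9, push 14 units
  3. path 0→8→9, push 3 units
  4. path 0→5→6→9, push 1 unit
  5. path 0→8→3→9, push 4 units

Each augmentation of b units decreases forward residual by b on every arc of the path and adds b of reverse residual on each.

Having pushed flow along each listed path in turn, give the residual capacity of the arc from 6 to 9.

after path 1 (0→1→2→4→8→6→9, push 2): res(6,9)=31
after path 2 (0→6→9, push 14): res(6,9)=17
after path 3 (0→8→9, push 3): res(6,9)=17
after path 4 (0→5→6→9, push 1): res(6,9)=16
after path 5 (0→8→3→9, push 4): res(6,9)=16

Residual capacity of (6,9): 16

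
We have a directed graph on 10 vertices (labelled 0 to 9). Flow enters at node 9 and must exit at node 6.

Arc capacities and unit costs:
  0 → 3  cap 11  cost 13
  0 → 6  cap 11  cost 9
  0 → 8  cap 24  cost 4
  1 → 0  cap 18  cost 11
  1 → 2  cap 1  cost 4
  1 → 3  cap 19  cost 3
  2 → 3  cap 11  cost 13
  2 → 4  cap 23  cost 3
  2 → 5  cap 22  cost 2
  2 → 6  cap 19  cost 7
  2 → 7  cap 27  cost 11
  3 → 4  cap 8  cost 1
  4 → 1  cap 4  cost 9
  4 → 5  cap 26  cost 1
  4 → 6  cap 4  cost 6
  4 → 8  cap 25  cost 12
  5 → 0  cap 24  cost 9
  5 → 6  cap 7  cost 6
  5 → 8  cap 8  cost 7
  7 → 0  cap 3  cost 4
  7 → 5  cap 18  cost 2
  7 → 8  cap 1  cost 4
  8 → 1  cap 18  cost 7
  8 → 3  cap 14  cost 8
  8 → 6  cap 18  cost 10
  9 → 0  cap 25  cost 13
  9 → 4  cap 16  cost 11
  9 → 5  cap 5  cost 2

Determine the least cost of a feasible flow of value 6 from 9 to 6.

Minimum cost for 6 units: 57

shortest-cost path #1: 9→5→6 push 5 @ unit cost 8 (adds 40)
shortest-cost path #2: 9→4→6 push 1 @ unit cost 17 (adds 17)
total cost = 57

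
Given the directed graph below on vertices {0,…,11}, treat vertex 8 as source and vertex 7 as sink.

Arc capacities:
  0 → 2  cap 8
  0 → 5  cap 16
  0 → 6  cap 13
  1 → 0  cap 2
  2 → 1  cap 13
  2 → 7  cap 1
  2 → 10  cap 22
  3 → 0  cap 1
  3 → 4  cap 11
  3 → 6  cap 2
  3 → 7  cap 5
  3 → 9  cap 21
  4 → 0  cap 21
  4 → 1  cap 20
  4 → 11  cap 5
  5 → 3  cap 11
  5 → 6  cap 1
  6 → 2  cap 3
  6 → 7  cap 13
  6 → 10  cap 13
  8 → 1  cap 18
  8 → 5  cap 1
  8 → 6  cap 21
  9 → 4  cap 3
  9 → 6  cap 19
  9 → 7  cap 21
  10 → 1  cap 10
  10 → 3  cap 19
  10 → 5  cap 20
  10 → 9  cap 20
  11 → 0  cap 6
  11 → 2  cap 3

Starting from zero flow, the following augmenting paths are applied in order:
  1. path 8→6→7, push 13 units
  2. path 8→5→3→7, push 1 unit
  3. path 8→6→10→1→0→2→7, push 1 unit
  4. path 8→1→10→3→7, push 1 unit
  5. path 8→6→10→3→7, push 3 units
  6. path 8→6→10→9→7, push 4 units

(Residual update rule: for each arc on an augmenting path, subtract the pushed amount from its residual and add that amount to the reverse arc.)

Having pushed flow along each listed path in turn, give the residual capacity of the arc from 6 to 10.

Residual capacity of (6,10): 5

after path 1 (8→6→7, push 13): res(6,10)=13
after path 2 (8→5→3→7, push 1): res(6,10)=13
after path 3 (8→6→10→1→0→2→7, push 1): res(6,10)=12
after path 4 (8→1→10→3→7, push 1): res(6,10)=12
after path 5 (8→6→10→3→7, push 3): res(6,10)=9
after path 6 (8→6→10→9→7, push 4): res(6,10)=5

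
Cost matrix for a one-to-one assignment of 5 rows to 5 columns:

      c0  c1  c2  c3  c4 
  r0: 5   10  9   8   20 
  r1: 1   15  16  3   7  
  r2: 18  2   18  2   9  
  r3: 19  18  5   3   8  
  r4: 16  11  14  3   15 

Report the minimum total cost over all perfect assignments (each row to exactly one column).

optimal assignment: row0→col0 (cost 5), row1→col4 (cost 7), row2→col1 (cost 2), row3→col2 (cost 5), row4→col3 (cost 3)
total = 5 + 7 + 2 + 5 + 3 = 22

Minimum assignment cost: 22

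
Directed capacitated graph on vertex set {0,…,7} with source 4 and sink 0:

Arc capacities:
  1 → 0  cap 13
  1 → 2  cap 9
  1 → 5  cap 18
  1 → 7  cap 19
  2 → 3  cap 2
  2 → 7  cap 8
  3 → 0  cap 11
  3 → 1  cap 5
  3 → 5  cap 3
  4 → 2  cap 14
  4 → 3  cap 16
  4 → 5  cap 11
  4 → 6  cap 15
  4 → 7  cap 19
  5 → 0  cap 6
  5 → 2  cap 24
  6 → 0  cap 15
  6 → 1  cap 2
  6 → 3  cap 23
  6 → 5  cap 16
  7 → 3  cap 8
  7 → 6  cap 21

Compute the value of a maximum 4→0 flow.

augment #1: 4→3→0 bottleneck 11, total now 11
augment #2: 4→5→0 bottleneck 6, total now 17
augment #3: 4→6→0 bottleneck 15, total now 32
augment #4: 4→3→1→0 bottleneck 5, total now 37
augment #5: 4→7→6→1→0 bottleneck 2, total now 39

Maximum flow value: 39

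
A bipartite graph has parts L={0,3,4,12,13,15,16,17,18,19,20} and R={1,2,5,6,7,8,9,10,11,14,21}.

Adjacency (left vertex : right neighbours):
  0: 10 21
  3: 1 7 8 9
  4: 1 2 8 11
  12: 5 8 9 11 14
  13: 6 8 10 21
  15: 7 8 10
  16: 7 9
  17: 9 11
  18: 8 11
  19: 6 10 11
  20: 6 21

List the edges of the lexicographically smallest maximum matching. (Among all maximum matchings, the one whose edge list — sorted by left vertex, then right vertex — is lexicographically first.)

Lex-smallest maximum matching: {(0,10), (3,1), (4,2), (12,5), (13,6), (15,7), (16,9), (17,11), (18,8), (20,21)}

|M| = 10 (so the lex-smallest maximum matching has 10 edges)
process left vertices in ascending order; for each, take the smallest-labelled available neighbour that still permits 10 edges overall, or leave it unmatched if none does
lex-smallest matching: {0-10, 3-1, 4-2, 12-5, 13-6, 15-7, 16-9, 17-11, 18-8, 20-21}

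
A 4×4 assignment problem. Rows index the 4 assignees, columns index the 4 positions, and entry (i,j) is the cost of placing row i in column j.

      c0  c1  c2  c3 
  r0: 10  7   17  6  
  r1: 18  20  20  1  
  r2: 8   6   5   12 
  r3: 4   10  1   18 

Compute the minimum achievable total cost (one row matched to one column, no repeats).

Minimum assignment cost: 17

one of 2 optimal assignments: row0→col1 (cost 7), row1→col3 (cost 1), row2→col0 (cost 8), row3→col2 (cost 1)
total = 7 + 1 + 8 + 1 = 17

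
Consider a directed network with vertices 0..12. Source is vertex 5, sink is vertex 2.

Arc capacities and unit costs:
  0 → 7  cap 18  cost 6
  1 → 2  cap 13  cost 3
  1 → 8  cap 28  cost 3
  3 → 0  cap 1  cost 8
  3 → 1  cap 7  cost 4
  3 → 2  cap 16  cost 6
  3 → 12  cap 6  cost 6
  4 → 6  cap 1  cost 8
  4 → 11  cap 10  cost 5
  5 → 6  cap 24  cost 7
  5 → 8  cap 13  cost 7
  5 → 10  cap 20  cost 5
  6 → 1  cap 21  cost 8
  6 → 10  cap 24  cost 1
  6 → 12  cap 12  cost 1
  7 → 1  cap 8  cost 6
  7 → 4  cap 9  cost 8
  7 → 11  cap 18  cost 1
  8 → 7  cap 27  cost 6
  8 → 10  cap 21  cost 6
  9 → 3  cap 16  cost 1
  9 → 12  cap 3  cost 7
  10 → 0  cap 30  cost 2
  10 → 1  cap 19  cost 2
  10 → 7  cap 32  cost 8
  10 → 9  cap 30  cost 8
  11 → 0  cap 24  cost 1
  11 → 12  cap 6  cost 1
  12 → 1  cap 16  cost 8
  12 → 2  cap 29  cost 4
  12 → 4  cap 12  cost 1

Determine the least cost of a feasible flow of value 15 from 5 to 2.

shortest-cost path #1: 5→10→1→2 push 13 @ unit cost 10 (adds 130)
shortest-cost path #2: 5→6→12→2 push 2 @ unit cost 12 (adds 24)
total cost = 154

Minimum cost for 15 units: 154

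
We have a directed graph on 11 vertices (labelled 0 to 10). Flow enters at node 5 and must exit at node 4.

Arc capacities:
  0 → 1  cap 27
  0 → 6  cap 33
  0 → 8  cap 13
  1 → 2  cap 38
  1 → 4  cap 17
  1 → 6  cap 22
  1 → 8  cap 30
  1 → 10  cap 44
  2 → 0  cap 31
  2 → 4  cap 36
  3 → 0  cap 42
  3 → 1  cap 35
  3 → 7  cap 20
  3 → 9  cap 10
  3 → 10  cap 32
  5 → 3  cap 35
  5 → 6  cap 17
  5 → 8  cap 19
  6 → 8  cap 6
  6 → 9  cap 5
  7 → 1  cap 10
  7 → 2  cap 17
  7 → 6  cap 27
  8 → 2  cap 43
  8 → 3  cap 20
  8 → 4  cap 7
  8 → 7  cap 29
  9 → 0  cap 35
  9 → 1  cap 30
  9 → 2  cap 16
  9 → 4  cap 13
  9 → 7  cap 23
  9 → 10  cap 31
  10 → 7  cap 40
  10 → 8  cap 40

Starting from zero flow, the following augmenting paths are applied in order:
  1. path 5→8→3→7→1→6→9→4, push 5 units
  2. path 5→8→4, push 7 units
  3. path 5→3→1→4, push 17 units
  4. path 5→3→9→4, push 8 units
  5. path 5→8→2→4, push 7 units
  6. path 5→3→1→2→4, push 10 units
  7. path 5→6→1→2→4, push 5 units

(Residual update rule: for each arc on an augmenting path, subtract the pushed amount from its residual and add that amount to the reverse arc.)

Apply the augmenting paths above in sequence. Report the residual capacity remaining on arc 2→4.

after path 1 (5→8→3→7→1→6→9→4, push 5): res(2,4)=36
after path 2 (5→8→4, push 7): res(2,4)=36
after path 3 (5→3→1→4, push 17): res(2,4)=36
after path 4 (5→3→9→4, push 8): res(2,4)=36
after path 5 (5→8→2→4, push 7): res(2,4)=29
after path 6 (5→3→1→2→4, push 10): res(2,4)=19
after path 7 (5→6→1→2→4, push 5): res(2,4)=14

Residual capacity of (2,4): 14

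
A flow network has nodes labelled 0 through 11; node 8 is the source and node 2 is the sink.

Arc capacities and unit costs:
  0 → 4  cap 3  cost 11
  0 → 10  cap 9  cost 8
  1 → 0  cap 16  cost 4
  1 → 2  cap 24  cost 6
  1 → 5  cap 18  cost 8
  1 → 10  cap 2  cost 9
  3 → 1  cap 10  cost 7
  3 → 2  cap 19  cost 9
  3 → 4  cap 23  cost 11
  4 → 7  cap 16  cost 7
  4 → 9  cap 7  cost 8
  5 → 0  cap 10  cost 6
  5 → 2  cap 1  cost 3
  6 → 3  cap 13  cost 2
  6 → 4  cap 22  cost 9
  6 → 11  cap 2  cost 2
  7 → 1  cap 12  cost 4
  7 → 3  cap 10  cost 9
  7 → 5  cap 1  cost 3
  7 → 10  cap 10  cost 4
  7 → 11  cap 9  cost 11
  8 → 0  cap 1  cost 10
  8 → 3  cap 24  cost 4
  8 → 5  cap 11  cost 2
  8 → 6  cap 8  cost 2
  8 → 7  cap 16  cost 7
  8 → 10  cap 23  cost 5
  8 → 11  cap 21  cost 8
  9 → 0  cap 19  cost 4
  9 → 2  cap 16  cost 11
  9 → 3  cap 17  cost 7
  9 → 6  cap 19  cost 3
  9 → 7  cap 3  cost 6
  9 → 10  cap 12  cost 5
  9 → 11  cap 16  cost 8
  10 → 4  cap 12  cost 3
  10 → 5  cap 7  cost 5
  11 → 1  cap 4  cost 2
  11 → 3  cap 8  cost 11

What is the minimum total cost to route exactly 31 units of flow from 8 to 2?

Minimum cost for 31 units: 427

shortest-cost path #1: 8→5→2 push 1 @ unit cost 5 (adds 5)
shortest-cost path #2: 8→6→11→1→2 push 2 @ unit cost 12 (adds 24)
shortest-cost path #3: 8→3→2 push 19 @ unit cost 13 (adds 247)
shortest-cost path #4: 8→11→1→2 push 2 @ unit cost 16 (adds 32)
shortest-cost path #5: 8→3→1→2 push 5 @ unit cost 17 (adds 85)
shortest-cost path #6: 8→7→1→2 push 2 @ unit cost 17 (adds 34)
total cost = 427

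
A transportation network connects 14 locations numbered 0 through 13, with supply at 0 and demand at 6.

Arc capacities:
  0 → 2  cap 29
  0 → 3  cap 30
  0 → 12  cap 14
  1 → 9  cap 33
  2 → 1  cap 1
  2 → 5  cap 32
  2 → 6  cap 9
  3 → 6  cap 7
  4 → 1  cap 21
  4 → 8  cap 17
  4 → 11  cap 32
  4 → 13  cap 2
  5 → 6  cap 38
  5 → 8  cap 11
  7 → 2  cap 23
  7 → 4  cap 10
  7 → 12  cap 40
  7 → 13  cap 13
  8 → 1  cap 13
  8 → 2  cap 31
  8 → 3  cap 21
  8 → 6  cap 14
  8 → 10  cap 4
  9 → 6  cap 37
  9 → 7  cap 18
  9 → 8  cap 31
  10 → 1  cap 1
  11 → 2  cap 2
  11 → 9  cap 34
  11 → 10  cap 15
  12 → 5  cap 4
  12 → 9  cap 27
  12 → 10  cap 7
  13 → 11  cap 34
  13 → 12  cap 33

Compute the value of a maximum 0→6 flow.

Maximum flow value: 50

augment #1: 0→2→6 bottleneck 9, total now 9
augment #2: 0→3→6 bottleneck 7, total now 16
augment #3: 0→2→5→6 bottleneck 20, total now 36
augment #4: 0→12→5→6 bottleneck 4, total now 40
augment #5: 0→12→9→6 bottleneck 10, total now 50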